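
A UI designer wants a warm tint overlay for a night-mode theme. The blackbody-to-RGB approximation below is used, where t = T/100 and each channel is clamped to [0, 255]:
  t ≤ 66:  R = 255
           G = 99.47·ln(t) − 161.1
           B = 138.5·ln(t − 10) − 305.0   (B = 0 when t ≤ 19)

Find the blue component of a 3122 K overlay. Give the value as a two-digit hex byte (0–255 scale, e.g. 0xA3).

0x76

t = 3122/100 = 31.22; the t ≤ 66 branch applies.
B = 138.5·ln(31.22 − 10) − 305.0 = 138.5·ln 21.22 − 305.0 = 138.5·3.0549 − 305.0 = 118.110.
Rounded: 118; in hex, 0x76.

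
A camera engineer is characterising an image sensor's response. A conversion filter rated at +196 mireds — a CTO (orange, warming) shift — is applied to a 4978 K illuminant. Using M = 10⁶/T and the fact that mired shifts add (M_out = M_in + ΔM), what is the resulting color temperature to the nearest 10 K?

M_in = 10⁶/4978 = 200.88 mireds.
M_out = 200.88 + (+196) = 396.88 mireds.
T_out = 10⁶/396.88 = 2519.6 K → 2520 K.

2520 K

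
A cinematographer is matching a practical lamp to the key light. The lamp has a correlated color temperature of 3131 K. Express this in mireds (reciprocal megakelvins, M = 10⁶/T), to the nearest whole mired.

319 mireds

M = 10⁶ / 3131 = 319.387 → 319 mireds.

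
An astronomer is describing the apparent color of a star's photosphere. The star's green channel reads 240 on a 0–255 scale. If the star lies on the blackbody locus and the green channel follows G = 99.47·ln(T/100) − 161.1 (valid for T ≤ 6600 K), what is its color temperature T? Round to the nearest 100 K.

ln t = (240 + 161.1) / 99.47 = 4.0324.
t = e^4.0324 = 56.394.
T = 100·t = 5639 K → 5600 K to the nearest 100 K.

5600 K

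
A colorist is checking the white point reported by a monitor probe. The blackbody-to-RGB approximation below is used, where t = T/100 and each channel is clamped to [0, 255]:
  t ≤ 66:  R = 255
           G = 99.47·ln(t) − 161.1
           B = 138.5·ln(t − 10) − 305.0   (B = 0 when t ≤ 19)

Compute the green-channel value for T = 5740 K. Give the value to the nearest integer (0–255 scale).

242

t = 5740/100 = 57.4; the t ≤ 66 branch applies.
G = 99.47·ln 57.4 − 161.1 = 99.47·4.0500 − 161.1 = 241.758.
Rounded: 242.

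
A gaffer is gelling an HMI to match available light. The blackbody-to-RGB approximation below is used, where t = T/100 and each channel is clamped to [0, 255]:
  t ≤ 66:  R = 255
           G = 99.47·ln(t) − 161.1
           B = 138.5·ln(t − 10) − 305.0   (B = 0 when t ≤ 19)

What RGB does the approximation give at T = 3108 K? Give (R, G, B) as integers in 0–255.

(255, 181, 117)

t = 3108/100 = 31.08; the t ≤ 66 branch applies.
R = 255 by definition for t ≤ 66.
G = 99.47·ln 31.08 − 161.1 = 99.47·3.4366 − 161.1 = 180.735.
B = 138.5·ln(31.08 − 10) − 305.0 = 138.5·ln 21.08 − 305.0 = 138.5·3.0483 − 305.0 = 117.193.
Rounded: (255, 181, 117).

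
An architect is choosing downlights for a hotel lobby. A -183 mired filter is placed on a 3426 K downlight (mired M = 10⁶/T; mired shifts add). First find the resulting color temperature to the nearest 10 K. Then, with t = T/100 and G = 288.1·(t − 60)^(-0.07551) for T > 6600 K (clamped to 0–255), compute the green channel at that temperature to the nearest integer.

M_in = 10⁶/3426 = 291.89; M_out = 291.89 + (-183) = 108.89.
T_out = 10⁶/108.89 = 9184.0 K → 9180 K; t = 91.8.
G = 288.1·(91.8 − 60)^(-0.07551) = 288.1·31.8^(-0.07551) = 288.1·0.77011 = 221.868.
Rounded: 222.

222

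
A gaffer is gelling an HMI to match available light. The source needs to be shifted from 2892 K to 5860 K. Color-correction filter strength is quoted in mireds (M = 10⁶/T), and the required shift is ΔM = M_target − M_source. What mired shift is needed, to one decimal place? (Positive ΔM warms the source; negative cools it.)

M_source = 10⁶/2892 = 345.781; M_target = 10⁶/5860 = 170.648.
ΔM = 170.648 − 345.781 = -175.133 → -175.1 mireds, a cooling shift.

-175.1 mireds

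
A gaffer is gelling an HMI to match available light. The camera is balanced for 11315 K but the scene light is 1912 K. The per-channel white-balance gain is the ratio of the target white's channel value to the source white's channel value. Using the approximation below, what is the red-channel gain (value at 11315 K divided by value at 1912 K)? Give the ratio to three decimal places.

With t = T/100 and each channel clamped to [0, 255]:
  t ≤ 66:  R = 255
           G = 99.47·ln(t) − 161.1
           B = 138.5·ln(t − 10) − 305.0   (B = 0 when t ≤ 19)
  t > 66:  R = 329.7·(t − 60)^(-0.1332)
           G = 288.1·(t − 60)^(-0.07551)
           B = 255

At 1912 K (t = 19.12):
  R = 255 by definition for t ≤ 66.
At 11315 K (t = 113.15):
  R = 329.7·(113.15 − 60)^(-0.1332) = 329.7·53.15^(-0.1332) = 329.7·0.58906 = 194.215.
Gain = 194.215 / 255.000 = 0.7616 → 0.762.

0.762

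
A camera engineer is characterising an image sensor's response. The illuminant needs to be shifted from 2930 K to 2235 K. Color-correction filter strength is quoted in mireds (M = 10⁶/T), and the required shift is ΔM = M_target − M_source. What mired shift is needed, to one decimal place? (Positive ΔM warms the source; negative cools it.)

+106.1 mireds

M_source = 10⁶/2930 = 341.297; M_target = 10⁶/2235 = 447.427.
ΔM = 447.427 − 341.297 = 106.130 → +106.1 mireds, a warming shift.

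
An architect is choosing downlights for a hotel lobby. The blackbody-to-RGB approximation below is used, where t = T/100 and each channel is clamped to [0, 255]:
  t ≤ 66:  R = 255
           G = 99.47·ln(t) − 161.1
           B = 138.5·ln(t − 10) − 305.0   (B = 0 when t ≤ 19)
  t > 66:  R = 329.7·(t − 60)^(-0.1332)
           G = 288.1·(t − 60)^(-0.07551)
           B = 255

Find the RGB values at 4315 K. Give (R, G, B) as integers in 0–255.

t = 4315/100 = 43.15; the t ≤ 66 branch applies.
R = 255 by definition for t ≤ 66.
G = 99.47·ln 43.15 − 161.1 = 99.47·3.7647 − 161.1 = 213.373.
B = 138.5·ln(43.15 − 10) − 305.0 = 138.5·ln 33.15 − 305.0 = 138.5·3.5010 − 305.0 = 179.894.
Rounded: (255, 213, 180).

(255, 213, 180)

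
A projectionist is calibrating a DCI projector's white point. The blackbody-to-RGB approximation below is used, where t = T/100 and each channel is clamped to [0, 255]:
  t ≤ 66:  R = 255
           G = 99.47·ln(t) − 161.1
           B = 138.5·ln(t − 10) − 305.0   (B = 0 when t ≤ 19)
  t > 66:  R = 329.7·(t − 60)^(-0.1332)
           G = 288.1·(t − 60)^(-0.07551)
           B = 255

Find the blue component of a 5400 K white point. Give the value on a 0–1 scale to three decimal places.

t = 5400/100 = 54; the t ≤ 66 branch applies.
B = 138.5·ln(54 − 10) − 305.0 = 138.5·ln 44 − 305.0 = 138.5·3.7842 − 305.0 = 219.110.
On a 0–1 scale: 219.110/255 = 0.8593 → 0.859.

0.859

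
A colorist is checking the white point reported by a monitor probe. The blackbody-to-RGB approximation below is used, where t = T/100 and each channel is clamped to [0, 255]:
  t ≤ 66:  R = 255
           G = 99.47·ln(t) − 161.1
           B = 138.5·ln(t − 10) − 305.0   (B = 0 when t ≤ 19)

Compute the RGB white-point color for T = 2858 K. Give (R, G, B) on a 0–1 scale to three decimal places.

t = 2858/100 = 28.58; the t ≤ 66 branch applies.
R = 255 by definition for t ≤ 66.
G = 99.47·ln 28.58 − 161.1 = 99.47·3.3527 − 161.1 = 172.394.
B = 138.5·ln(28.58 − 10) − 305.0 = 138.5·ln 18.58 − 305.0 = 138.5·2.9221 − 305.0 = 99.709.
Dividing each by 255: (1.0000, 0.6761, 0.3910) → (1.000, 0.676, 0.391).

(1.000, 0.676, 0.391)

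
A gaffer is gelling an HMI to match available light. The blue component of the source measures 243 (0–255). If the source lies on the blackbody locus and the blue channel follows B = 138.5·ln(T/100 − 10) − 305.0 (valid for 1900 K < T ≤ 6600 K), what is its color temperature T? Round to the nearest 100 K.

ln(t − 10) = (243 + 305.0) / 138.5 = 3.9567.
t − 10 = e^3.9567 = 52.283, so t = 62.283.
T = 100·t = 6228 K → 6200 K to the nearest 100 K.

6200 K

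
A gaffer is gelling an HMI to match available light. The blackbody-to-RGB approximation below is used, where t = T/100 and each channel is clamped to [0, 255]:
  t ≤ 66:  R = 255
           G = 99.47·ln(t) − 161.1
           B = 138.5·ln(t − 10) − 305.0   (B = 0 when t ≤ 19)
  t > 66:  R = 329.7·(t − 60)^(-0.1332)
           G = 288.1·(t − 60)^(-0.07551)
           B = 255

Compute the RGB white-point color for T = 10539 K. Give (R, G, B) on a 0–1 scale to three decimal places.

(0.778, 0.847, 1.000)

t = 10539/100 = 105.39; the t > 66 branch applies.
R = 329.7·(105.39 − 60)^(-0.1332) = 329.7·45.39^(-0.1332) = 329.7·0.60158 = 198.341.
G = 288.1·(105.39 − 60)^(-0.07551) = 288.1·45.39^(-0.07551) = 288.1·0.74969 = 215.986.
B = 255 by definition for t > 66.
Dividing each by 255: (0.7778, 0.8470, 1.0000) → (0.778, 0.847, 1.000).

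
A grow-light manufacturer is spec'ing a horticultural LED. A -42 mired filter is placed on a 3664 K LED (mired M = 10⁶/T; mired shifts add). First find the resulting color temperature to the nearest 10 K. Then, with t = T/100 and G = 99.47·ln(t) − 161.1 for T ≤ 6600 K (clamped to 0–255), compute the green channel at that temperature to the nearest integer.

M_in = 10⁶/3664 = 272.93; M_out = 272.93 + (-42) = 230.93.
T_out = 10⁶/230.93 = 4330.4 K → 4330 K; t = 43.3.
G = 99.47·ln 43.3 − 161.1 = 99.47·3.7682 − 161.1 = 213.718.
Rounded: 214.

214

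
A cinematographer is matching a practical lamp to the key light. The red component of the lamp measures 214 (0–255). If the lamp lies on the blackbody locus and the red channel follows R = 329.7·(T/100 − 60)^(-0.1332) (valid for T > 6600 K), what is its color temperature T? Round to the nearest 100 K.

(t − 60)^(-0.1332) = 214/329.7 = 0.64907.
t − 60 = 0.64907^(1/-0.1332) = 0.64907^(-7.508) = 25.657, so t = 85.657.
T = 100·t = 8566 K → 8600 K to the nearest 100 K.

8600 K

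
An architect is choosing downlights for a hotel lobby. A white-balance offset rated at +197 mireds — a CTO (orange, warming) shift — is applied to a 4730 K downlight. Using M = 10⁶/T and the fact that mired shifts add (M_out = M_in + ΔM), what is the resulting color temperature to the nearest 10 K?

M_in = 10⁶/4730 = 211.42 mireds.
M_out = 211.42 + (+197) = 408.42 mireds.
T_out = 10⁶/408.42 = 2448.5 K → 2450 K.

2450 K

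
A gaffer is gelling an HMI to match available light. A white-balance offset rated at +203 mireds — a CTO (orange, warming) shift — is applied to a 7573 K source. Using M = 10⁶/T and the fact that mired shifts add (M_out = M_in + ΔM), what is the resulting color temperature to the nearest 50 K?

M_in = 10⁶/7573 = 132.05 mireds.
M_out = 132.05 + (+203) = 335.05 mireds.
T_out = 10⁶/335.05 = 2984.6 K → 3000 K.

3000 K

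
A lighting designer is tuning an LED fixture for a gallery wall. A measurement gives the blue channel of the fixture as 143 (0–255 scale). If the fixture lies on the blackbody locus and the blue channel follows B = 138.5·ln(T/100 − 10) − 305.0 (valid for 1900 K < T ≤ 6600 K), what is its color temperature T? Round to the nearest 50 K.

3550 K

ln(t − 10) = (143 + 305.0) / 138.5 = 3.2347.
t − 10 = e^3.2347 = 25.398, so t = 35.398.
T = 100·t = 3540 K → 3550 K to the nearest 50 K.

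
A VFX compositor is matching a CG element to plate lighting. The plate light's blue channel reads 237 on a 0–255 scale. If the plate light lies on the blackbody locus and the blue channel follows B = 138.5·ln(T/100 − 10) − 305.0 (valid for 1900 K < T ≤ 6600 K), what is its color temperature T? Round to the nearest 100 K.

ln(t − 10) = (237 + 305.0) / 138.5 = 3.9134.
t − 10 = e^3.9134 = 50.067, so t = 60.067.
T = 100·t = 6007 K → 6000 K to the nearest 100 K.

6000 K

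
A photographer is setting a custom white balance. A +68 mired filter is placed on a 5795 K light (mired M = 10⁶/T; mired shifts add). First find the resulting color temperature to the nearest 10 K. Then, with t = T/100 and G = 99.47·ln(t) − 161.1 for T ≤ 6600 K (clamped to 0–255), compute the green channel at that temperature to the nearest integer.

M_in = 10⁶/5795 = 172.56; M_out = 172.56 + (+68) = 240.56.
T_out = 10⁶/240.56 = 4156.9 K → 4160 K; t = 41.6.
G = 99.47·ln 41.6 − 161.1 = 99.47·3.7281 − 161.1 = 209.734.
Rounded: 210.

210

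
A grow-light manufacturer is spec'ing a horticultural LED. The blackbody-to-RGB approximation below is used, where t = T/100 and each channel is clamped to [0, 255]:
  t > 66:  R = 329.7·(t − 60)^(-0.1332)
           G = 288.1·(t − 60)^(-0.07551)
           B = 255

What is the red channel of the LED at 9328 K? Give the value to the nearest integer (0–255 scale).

t = 9328/100 = 93.28; the t > 66 branch applies.
R = 329.7·(93.28 − 60)^(-0.1332) = 329.7·33.28^(-0.1332) = 329.7·0.62697 = 206.711.
Rounded: 207.

207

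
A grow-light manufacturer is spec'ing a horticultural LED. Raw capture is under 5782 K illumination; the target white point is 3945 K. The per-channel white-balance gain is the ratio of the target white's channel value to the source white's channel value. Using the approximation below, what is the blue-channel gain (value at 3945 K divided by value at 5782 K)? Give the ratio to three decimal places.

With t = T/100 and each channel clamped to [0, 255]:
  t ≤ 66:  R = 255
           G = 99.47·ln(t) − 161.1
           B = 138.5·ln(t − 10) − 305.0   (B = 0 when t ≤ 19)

0.709

At 5782 K (t = 57.82):
  B = 138.5·ln(57.82 − 10) − 305.0 = 138.5·ln 47.82 − 305.0 = 138.5·3.8674 − 305.0 = 230.641.
At 3945 K (t = 39.45):
  B = 138.5·ln(39.45 − 10) − 305.0 = 138.5·ln 29.45 − 305.0 = 138.5·3.3827 − 305.0 = 163.503.
Gain = 163.503 / 230.641 = 0.7089 → 0.709.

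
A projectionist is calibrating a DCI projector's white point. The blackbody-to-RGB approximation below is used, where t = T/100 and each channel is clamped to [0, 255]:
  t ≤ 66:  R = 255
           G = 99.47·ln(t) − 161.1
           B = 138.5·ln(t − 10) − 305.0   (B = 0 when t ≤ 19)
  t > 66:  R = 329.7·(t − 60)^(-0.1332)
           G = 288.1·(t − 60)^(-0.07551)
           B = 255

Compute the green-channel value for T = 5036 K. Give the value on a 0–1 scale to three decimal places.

t = 5036/100 = 50.36; the t ≤ 66 branch applies.
G = 99.47·ln 50.36 − 161.1 = 99.47·3.9192 − 161.1 = 228.743.
On a 0–1 scale: 228.743/255 = 0.8970 → 0.897.

0.897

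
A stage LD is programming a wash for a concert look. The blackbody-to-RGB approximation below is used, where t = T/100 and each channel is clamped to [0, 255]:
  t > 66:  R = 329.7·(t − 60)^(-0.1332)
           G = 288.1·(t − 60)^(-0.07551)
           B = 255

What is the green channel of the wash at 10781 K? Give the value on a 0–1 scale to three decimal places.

t = 10781/100 = 107.81; the t > 66 branch applies.
G = 288.1·(107.81 − 60)^(-0.07551) = 288.1·47.81^(-0.07551) = 288.1·0.74676 = 215.141.
On a 0–1 scale: 215.141/255 = 0.8437 → 0.844.

0.844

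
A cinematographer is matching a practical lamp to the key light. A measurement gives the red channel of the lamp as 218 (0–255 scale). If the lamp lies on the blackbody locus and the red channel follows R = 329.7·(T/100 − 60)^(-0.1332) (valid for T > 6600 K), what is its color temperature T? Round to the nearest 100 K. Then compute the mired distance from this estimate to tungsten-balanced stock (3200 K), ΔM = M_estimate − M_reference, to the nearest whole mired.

-191 mireds

(t − 60)^(-0.1332) = 218/329.7 = 0.66121.
t − 60 = 0.66121^(1/-0.1332) = 0.66121^(-7.508) = 22.326, so t = 82.326.
T = 100·t = 8233 K → 8200 K to the nearest 100 K.
M_estimate = 10⁶/8200 = 121.95; M_reference = 10⁶/3200 = 312.50.
ΔM = 121.95 − 312.50 = -190.55 → -191 mireds.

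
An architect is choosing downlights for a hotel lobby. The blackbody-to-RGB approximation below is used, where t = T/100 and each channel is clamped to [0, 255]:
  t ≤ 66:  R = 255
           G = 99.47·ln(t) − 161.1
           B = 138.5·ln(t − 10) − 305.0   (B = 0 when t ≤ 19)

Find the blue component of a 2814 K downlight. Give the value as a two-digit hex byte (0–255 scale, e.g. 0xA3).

0x60

t = 2814/100 = 28.14; the t ≤ 66 branch applies.
B = 138.5·ln(28.14 − 10) − 305.0 = 138.5·ln 18.14 − 305.0 = 138.5·2.8981 − 305.0 = 96.390.
Rounded: 96; in hex, 0x60.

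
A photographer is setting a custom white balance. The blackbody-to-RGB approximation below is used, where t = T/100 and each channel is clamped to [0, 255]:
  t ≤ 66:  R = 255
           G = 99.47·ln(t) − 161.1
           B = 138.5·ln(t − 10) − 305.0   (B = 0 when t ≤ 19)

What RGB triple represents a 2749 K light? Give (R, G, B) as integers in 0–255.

(255, 169, 91)

t = 2749/100 = 27.49; the t ≤ 66 branch applies.
R = 255 by definition for t ≤ 66.
G = 99.47·ln 27.49 − 161.1 = 99.47·3.3138 − 161.1 = 168.526.
B = 138.5·ln(27.49 − 10) − 305.0 = 138.5·ln 17.49 − 305.0 = 138.5·2.8616 − 305.0 = 91.336.
Rounded: (255, 169, 91).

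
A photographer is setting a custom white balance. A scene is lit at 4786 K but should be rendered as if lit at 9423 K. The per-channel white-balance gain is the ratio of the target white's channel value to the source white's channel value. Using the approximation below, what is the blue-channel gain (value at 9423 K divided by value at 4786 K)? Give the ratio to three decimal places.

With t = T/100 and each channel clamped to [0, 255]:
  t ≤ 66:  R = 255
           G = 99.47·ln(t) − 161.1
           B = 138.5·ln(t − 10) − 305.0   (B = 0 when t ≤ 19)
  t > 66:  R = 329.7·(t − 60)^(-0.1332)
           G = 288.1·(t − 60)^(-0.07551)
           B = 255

1.286

At 4786 K (t = 47.86):
  B = 138.5·ln(47.86 − 10) − 305.0 = 138.5·ln 37.86 − 305.0 = 138.5·3.6339 − 305.0 = 198.294.
At 9423 K (t = 94.23):
  B = 255 by definition for t > 66.
Gain = 255.000 / 198.294 = 1.2860 → 1.286.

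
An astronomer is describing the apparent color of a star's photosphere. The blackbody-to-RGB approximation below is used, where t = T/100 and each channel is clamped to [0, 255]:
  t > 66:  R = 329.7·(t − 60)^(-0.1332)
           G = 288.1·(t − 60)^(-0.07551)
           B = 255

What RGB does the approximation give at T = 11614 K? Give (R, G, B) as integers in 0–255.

t = 11614/100 = 116.14; the t > 66 branch applies.
R = 329.7·(116.14 − 60)^(-0.1332) = 329.7·56.14^(-0.1332) = 329.7·0.58479 = 192.804.
G = 288.1·(116.14 − 60)^(-0.07551) = 288.1·56.14^(-0.07551) = 288.1·0.73776 = 212.547.
B = 255 by definition for t > 66.
Rounded: (193, 213, 255).

(193, 213, 255)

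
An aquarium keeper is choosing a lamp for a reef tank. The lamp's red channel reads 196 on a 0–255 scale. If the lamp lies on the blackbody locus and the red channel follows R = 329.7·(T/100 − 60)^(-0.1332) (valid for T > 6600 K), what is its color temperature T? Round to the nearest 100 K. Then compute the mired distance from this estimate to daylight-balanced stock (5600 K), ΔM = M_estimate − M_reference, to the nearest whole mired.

(t − 60)^(-0.1332) = 196/329.7 = 0.59448.
t − 60 = 0.59448^(1/-0.1332) = 0.59448^(-7.508) = 49.621, so t = 109.621.
T = 100·t = 10962 K → 11000 K to the nearest 100 K.
M_estimate = 10⁶/11000 = 90.91; M_reference = 10⁶/5600 = 178.57.
ΔM = 90.91 − 178.57 = -87.66 → -88 mireds.

-88 mireds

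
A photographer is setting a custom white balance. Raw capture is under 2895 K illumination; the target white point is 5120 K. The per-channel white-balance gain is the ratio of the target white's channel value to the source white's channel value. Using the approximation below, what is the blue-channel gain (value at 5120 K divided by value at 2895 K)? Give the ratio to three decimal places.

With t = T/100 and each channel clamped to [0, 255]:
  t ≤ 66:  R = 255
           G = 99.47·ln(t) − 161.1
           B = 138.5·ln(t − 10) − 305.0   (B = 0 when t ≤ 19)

2.050

At 2895 K (t = 28.95):
  B = 138.5·ln(28.95 − 10) − 305.0 = 138.5·ln 18.95 − 305.0 = 138.5·2.9418 − 305.0 = 102.440.
At 5120 K (t = 51.2):
  B = 138.5·ln(51.2 − 10) − 305.0 = 138.5·ln 41.2 − 305.0 = 138.5·3.7184 − 305.0 = 210.004.
Gain = 210.004 / 102.440 = 2.0500 → 2.050.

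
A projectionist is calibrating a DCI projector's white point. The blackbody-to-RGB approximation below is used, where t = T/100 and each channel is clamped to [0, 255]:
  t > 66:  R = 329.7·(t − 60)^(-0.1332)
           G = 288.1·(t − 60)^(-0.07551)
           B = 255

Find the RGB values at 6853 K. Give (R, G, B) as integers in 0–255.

(248, 245, 255)

t = 6853/100 = 68.53; the t > 66 branch applies.
R = 329.7·(68.53 − 60)^(-0.1332) = 329.7·8.53^(-0.1332) = 329.7·0.75162 = 247.809.
G = 288.1·(68.53 − 60)^(-0.07551) = 288.1·8.53^(-0.07551) = 288.1·0.85056 = 245.046.
B = 255 by definition for t > 66.
Rounded: (248, 245, 255).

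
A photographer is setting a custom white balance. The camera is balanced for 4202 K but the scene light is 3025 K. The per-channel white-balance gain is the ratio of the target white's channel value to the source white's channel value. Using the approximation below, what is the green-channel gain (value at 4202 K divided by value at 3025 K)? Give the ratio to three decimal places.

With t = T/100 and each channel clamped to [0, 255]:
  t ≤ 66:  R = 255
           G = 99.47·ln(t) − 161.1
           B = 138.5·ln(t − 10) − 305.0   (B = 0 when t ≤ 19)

At 3025 K (t = 30.25):
  G = 99.47·ln 30.25 − 161.1 = 99.47·3.4095 − 161.1 = 178.043.
At 4202 K (t = 42.02):
  G = 99.47·ln 42.02 − 161.1 = 99.47·3.7381 − 161.1 = 210.733.
Gain = 210.733 / 178.043 = 1.1836 → 1.184.

1.184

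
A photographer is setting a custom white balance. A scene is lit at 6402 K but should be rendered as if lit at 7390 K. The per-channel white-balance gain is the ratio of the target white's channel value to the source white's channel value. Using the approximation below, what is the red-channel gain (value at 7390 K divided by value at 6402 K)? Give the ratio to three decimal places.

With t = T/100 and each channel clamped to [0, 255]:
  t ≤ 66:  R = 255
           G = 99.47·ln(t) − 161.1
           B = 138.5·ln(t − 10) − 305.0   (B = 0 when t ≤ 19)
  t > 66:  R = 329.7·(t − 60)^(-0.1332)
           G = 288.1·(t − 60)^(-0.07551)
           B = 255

At 6402 K (t = 64.02):
  R = 255 by definition for t ≤ 66.
At 7390 K (t = 73.9):
  R = 329.7·(73.9 − 60)^(-0.1332) = 329.7·13.9^(-0.1332) = 329.7·0.70429 = 232.204.
Gain = 232.204 / 255.000 = 0.9106 → 0.911.

0.911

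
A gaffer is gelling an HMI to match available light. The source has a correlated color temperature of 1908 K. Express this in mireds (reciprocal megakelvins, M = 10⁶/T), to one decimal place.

524.1 mireds

M = 10⁶ / 1908 = 524.109 → 524.1 mireds.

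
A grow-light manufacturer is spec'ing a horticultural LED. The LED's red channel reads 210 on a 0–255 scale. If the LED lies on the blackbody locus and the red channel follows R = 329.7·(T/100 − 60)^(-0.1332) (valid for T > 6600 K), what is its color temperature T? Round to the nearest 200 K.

9000 K

(t − 60)^(-0.1332) = 210/329.7 = 0.63694.
t − 60 = 0.63694^(1/-0.1332) = 0.63694^(-7.508) = 29.561, so t = 89.561.
T = 100·t = 8956 K → 9000 K to the nearest 200 K.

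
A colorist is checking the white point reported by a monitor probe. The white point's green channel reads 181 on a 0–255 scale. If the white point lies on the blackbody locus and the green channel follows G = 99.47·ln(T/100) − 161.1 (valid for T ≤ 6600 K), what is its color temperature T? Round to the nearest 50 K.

3100 K

ln t = (181 + 161.1) / 99.47 = 3.4392.
t = e^3.4392 = 31.163.
T = 100·t = 3116 K → 3100 K to the nearest 50 K.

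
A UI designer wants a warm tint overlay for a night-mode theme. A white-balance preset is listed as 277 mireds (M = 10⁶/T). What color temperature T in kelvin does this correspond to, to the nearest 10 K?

3610 K

T = 10⁶ / 277 = 3610.11 K → 3610 K.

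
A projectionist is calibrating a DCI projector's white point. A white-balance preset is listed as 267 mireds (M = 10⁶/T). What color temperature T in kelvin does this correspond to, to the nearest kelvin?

T = 10⁶ / 267 = 3745.32 K → 3745 K.

3745 K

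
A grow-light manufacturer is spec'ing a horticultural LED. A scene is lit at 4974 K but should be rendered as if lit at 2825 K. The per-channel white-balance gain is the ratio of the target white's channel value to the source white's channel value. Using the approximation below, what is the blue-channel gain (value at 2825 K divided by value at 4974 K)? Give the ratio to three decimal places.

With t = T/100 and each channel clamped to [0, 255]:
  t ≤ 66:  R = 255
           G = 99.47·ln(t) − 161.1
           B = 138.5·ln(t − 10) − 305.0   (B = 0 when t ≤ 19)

0.474

At 4974 K (t = 49.74):
  B = 138.5·ln(49.74 − 10) − 305.0 = 138.5·ln 39.74 − 305.0 = 138.5·3.6824 − 305.0 = 205.007.
At 2825 K (t = 28.25):
  B = 138.5·ln(28.25 − 10) − 305.0 = 138.5·ln 18.25 − 305.0 = 138.5·2.9042 − 305.0 = 97.227.
Gain = 97.227 / 205.007 = 0.4743 → 0.474.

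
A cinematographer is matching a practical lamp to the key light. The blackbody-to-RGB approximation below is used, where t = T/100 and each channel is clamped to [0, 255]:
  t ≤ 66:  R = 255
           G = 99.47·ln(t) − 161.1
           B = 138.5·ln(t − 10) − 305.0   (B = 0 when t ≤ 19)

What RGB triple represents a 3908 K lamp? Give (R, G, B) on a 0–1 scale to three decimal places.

t = 3908/100 = 39.08; the t ≤ 66 branch applies.
R = 255 by definition for t ≤ 66.
G = 99.47·ln 39.08 − 161.1 = 99.47·3.6656 − 161.1 = 203.518.
B = 138.5·ln(39.08 − 10) − 305.0 = 138.5·ln 29.08 − 305.0 = 138.5·3.3701 − 305.0 = 161.752.
Dividing each by 255: (1.0000, 0.7981, 0.6343) → (1.000, 0.798, 0.634).

(1.000, 0.798, 0.634)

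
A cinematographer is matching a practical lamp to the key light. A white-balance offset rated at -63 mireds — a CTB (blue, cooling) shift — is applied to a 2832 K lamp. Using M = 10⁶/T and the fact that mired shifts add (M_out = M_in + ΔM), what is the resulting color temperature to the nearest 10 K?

M_in = 10⁶/2832 = 353.11 mireds.
M_out = 353.11 + (-63) = 290.11 mireds.
T_out = 10⁶/290.11 = 3447.0 K → 3450 K.

3450 K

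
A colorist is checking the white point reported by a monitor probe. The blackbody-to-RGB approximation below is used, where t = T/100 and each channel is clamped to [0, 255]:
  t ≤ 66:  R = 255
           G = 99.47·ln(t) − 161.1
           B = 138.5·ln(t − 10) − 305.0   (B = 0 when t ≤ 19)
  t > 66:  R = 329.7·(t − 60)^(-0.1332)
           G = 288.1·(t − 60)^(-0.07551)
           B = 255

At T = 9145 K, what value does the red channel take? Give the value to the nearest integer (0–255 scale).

208

t = 9145/100 = 91.45; the t > 66 branch applies.
R = 329.7·(91.45 − 60)^(-0.1332) = 329.7·31.45^(-0.1332) = 329.7·0.63171 = 208.274.
Rounded: 208.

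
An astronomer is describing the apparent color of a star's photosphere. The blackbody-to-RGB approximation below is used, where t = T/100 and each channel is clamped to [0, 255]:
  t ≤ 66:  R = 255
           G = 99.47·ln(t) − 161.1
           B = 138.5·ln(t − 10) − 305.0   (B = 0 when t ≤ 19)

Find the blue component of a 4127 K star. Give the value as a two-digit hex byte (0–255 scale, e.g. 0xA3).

0xAC

t = 4127/100 = 41.27; the t ≤ 66 branch applies.
B = 138.5·ln(41.27 − 10) − 305.0 = 138.5·ln 31.27 − 305.0 = 138.5·3.4427 − 305.0 = 171.808.
Rounded: 172; in hex, 0xAC.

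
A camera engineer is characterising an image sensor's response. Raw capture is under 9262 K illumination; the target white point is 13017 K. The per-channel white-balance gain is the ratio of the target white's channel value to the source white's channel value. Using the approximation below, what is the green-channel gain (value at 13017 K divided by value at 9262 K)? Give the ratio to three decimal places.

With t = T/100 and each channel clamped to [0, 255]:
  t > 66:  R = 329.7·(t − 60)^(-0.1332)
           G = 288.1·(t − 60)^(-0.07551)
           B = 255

At 9262 K (t = 92.62):
  G = 288.1·(92.62 − 60)^(-0.07551) = 288.1·32.62^(-0.07551) = 288.1·0.76863 = 221.442.
At 13017 K (t = 130.17):
  G = 288.1·(130.17 − 60)^(-0.07551) = 288.1·70.17^(-0.07551) = 288.1·0.72543 = 208.997.
Gain = 208.997 / 221.442 = 0.9438 → 0.944.

0.944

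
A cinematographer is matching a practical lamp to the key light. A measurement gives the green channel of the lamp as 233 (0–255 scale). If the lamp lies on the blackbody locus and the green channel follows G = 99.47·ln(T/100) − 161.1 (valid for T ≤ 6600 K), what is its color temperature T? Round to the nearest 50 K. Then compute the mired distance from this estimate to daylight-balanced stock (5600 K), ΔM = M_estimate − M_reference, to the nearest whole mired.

+12 mireds

ln t = (233 + 161.1) / 99.47 = 3.9620.
t = e^3.9620 = 52.562.
T = 100·t = 5256 K → 5250 K to the nearest 50 K.
M_estimate = 10⁶/5250 = 190.48; M_reference = 10⁶/5600 = 178.57.
ΔM = 190.48 − 178.57 = 11.90 → +12 mireds.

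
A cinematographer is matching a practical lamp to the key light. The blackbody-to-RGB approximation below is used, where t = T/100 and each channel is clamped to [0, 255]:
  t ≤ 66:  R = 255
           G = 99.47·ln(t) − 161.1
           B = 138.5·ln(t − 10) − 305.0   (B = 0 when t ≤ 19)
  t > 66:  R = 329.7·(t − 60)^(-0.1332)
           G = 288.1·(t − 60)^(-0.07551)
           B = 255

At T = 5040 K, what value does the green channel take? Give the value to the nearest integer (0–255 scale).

t = 5040/100 = 50.4; the t ≤ 66 branch applies.
G = 99.47·ln 50.4 − 161.1 = 99.47·3.9200 − 161.1 = 228.822.
Rounded: 229.

229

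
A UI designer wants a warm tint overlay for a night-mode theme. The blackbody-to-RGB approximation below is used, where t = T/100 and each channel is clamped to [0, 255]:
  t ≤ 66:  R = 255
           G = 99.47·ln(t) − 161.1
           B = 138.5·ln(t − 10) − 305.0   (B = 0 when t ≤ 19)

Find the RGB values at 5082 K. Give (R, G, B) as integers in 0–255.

t = 5082/100 = 50.82; the t ≤ 66 branch applies.
R = 255 by definition for t ≤ 66.
G = 99.47·ln 50.82 − 161.1 = 99.47·3.9283 − 161.1 = 229.647.
B = 138.5·ln(50.82 − 10) − 305.0 = 138.5·ln 40.82 − 305.0 = 138.5·3.7092 − 305.0 = 208.720.
Rounded: (255, 230, 209).

(255, 230, 209)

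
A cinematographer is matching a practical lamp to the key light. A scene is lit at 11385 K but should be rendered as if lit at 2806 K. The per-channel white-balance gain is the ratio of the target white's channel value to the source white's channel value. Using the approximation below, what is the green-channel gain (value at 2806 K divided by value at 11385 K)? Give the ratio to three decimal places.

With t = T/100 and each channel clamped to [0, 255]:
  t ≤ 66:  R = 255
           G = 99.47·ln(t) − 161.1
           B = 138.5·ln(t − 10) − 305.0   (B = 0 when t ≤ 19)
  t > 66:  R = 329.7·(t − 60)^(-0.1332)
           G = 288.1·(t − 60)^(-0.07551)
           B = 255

0.800

At 11385 K (t = 113.85):
  G = 288.1·(113.85 − 60)^(-0.07551) = 288.1·53.85^(-0.07551) = 288.1·0.74008 = 213.217.
At 2806 K (t = 28.06):
  G = 99.47·ln 28.06 − 161.1 = 99.47·3.3343 − 161.1 = 170.567.
Gain = 170.567 / 213.217 = 0.8000 → 0.800.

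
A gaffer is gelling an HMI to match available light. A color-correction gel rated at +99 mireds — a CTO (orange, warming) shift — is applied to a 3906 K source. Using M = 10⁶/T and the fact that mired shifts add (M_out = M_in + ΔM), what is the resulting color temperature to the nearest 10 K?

2820 K

M_in = 10⁶/3906 = 256.02 mireds.
M_out = 256.02 + (+99) = 355.02 mireds.
T_out = 10⁶/355.02 = 2816.8 K → 2820 K.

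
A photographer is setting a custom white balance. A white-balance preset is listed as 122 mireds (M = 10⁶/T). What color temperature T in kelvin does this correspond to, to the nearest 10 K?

8200 K

T = 10⁶ / 122 = 8196.72 K → 8200 K.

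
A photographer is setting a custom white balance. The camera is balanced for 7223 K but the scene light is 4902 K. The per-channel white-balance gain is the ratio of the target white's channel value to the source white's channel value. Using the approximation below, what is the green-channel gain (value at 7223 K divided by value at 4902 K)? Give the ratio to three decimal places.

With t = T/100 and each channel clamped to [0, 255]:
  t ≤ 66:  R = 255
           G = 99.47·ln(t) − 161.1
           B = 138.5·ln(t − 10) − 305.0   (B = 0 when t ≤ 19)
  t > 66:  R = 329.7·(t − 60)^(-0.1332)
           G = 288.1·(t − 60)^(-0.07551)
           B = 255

1.055

At 4902 K (t = 49.02):
  G = 99.47·ln 49.02 − 161.1 = 99.47·3.8922 − 161.1 = 226.060.
At 7223 K (t = 72.23):
  G = 288.1·(72.23 − 60)^(-0.07551) = 288.1·12.23^(-0.07551) = 288.1·0.82773 = 238.469.
Gain = 238.469 / 226.060 = 1.0549 → 1.055.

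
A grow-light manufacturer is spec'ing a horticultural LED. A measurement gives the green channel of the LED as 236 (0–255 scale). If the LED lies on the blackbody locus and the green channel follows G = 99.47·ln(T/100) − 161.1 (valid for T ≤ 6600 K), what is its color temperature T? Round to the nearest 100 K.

5400 K

ln t = (236 + 161.1) / 99.47 = 3.9922.
t = e^3.9922 = 54.172.
T = 100·t = 5417 K → 5400 K to the nearest 100 K.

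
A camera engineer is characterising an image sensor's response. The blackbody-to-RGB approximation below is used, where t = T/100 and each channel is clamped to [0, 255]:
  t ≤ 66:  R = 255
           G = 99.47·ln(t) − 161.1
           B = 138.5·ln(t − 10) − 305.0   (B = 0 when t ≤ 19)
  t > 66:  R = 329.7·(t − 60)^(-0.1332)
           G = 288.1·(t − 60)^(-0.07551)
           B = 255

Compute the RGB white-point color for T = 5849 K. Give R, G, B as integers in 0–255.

R=255, G=244, B=233

t = 5849/100 = 58.49; the t ≤ 66 branch applies.
R = 255 by definition for t ≤ 66.
G = 99.47·ln 58.49 − 161.1 = 99.47·4.0689 − 161.1 = 243.629.
B = 138.5·ln(58.49 − 10) − 305.0 = 138.5·ln 48.49 − 305.0 = 138.5·3.8814 − 305.0 = 232.568.
Rounded: (255, 244, 233).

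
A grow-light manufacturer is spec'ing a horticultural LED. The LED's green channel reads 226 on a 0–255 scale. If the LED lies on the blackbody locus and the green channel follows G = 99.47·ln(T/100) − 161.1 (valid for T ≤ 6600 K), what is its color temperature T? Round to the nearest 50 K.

4900 K

ln t = (226 + 161.1) / 99.47 = 3.8916.
t = e^3.8916 = 48.990.
T = 100·t = 4899 K → 4900 K to the nearest 50 K.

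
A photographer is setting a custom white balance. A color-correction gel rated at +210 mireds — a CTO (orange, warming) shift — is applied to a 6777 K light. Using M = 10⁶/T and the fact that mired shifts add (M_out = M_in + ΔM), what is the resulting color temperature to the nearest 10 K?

2800 K

M_in = 10⁶/6777 = 147.56 mireds.
M_out = 147.56 + (+210) = 357.56 mireds.
T_out = 10⁶/357.56 = 2796.7 K → 2800 K.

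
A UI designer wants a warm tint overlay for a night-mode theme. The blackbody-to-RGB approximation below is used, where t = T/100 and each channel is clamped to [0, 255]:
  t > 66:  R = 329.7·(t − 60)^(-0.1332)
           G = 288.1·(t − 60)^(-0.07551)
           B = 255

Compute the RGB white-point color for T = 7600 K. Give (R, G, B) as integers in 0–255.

(228, 234, 255)

t = 7600/100 = 76; the t > 66 branch applies.
R = 329.7·(76 − 60)^(-0.1332) = 329.7·16^(-0.1332) = 329.7·0.69121 = 227.893.
G = 288.1·(76 − 60)^(-0.07551) = 288.1·16^(-0.07551) = 288.1·0.81110 = 233.679.
B = 255 by definition for t > 66.
Rounded: (228, 234, 255).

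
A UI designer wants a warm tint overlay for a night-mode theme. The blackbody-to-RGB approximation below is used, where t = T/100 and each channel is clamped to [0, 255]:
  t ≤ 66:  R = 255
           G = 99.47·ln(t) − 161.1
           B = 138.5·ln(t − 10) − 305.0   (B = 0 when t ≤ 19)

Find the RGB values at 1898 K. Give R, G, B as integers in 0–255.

R=255, G=132, B=0

t = 1898/100 = 18.98; the t ≤ 66 branch applies.
R = 255 by definition for t ≤ 66.
G = 99.47·ln 18.98 − 161.1 = 99.47·2.9434 − 161.1 = 131.679.
t = 18.98 ≤ 19, so B = 0.
Rounded: (255, 132, 0).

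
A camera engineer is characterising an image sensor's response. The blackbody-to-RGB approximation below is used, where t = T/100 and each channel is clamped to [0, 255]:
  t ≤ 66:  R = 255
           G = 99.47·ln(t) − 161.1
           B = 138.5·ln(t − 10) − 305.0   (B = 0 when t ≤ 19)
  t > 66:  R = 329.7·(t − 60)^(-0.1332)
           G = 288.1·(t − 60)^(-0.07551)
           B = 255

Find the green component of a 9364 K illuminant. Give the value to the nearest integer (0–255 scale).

221

t = 9364/100 = 93.64; the t > 66 branch applies.
G = 288.1·(93.64 − 60)^(-0.07551) = 288.1·33.64^(-0.07551) = 288.1·0.76684 = 220.928.
Rounded: 221.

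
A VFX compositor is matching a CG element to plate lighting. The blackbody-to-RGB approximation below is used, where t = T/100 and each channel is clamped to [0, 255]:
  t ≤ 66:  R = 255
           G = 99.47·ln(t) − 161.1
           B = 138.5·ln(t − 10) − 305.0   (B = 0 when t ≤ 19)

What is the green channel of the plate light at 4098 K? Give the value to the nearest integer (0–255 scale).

t = 4098/100 = 40.98; the t ≤ 66 branch applies.
G = 99.47·ln 40.98 − 161.1 = 99.47·3.7131 − 161.1 = 208.240.
Rounded: 208.

208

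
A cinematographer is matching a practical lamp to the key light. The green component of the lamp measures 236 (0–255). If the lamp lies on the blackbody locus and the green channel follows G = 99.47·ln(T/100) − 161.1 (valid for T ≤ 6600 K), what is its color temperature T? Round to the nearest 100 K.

ln t = (236 + 161.1) / 99.47 = 3.9922.
t = e^3.9922 = 54.172.
T = 100·t = 5417 K → 5400 K to the nearest 100 K.

5400 K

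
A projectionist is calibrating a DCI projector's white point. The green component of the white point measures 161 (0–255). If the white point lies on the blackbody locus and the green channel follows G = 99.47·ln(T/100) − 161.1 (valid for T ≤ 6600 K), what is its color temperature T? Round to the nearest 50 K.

ln t = (161 + 161.1) / 99.47 = 3.2382.
t = e^3.2382 = 25.487.
T = 100·t = 2549 K → 2550 K to the nearest 50 K.

2550 K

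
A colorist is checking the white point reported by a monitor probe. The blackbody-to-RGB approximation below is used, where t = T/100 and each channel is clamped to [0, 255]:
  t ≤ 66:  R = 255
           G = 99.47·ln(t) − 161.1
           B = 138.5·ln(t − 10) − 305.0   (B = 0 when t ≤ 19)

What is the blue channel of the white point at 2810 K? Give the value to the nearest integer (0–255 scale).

96

t = 2810/100 = 28.1; the t ≤ 66 branch applies.
B = 138.5·ln(28.1 − 10) − 305.0 = 138.5·ln 18.1 − 305.0 = 138.5·2.8959 − 305.0 = 96.084.
Rounded: 96.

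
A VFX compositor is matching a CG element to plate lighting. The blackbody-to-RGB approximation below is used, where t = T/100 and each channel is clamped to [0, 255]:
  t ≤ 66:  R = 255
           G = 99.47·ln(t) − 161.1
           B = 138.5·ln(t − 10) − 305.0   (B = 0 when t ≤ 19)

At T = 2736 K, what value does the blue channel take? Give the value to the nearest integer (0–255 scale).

90

t = 2736/100 = 27.36; the t ≤ 66 branch applies.
B = 138.5·ln(27.36 − 10) − 305.0 = 138.5·ln 17.36 − 305.0 = 138.5·2.8542 − 305.0 = 90.302.
Rounded: 90.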